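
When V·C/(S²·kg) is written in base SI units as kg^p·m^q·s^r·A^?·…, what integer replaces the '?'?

V = kg·m²·s⁻³·A⁻¹.
S = kg⁻¹·m⁻²·s³·A².
So S⁻² = kg²·m⁴·s⁻⁶·A⁻⁴.
C = s·A.
Combining: V·S⁻²·kg⁻¹·C = (kg·m²·s⁻³·A⁻¹) · (kg²·m⁴·s⁻⁶·A⁻⁴) · kg⁻¹ · (s·A) = kg²·m⁶·s⁻⁸·A⁻⁴.
The exponent of A is -4.

-4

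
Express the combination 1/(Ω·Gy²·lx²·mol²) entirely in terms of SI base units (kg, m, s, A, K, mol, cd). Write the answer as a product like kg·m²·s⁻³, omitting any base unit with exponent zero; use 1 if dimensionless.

kg⁻¹·m⁻²·s⁷·A²·mol⁻²·cd⁻²

Ω = V/A (resistance = voltage per current),
    = kg·m²·s⁻³·A⁻².
So Ω⁻¹ = kg⁻¹·m⁻²·s³·A².
Gy = J/kg (absorbed dose = energy per mass),
    = m²·s⁻².
So Gy⁻² = m⁻⁴·s⁴.
lx = lm/m² (illuminance = luminous flux per area),
    = m⁻²·cd.
So lx⁻² = m⁴·cd⁻².
Combining: Ω⁻¹·Gy⁻²·lx⁻²·mol⁻² = (kg⁻¹·m⁻²·s³·A²) · (m⁻⁴·s⁴) · (m⁴·cd⁻²) · mol⁻² = kg⁻¹·m⁻²·s⁷·A²·mol⁻²·cd⁻².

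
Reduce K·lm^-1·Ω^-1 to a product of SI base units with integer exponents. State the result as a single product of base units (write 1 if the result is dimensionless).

lm = cd·sr = cd (luminous flux; sr is dimensionless).
So lm⁻¹ = cd⁻¹.
Ω = V/A (resistance = voltage per current),
    = kg·m²·s⁻³·A⁻².
So Ω⁻¹ = kg⁻¹·m⁻²·s³·A².
Combining: K·lm⁻¹·Ω⁻¹ = K · cd⁻¹ · (kg⁻¹·m⁻²·s³·A²) = kg⁻¹·m⁻²·s³·A²·K·cd⁻¹.

kg⁻¹·m⁻²·s³·A²·K·cd⁻¹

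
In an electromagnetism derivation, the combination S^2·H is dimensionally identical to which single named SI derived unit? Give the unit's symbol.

S = kg⁻¹·m⁻²·s³·A².
So S² = kg⁻²·m⁻⁴·s⁶·A⁴.
H = kg·m²·s⁻²·A⁻².
Combining: S²·H = (kg⁻²·m⁻⁴·s⁶·A⁴) · (kg·m²·s⁻²·A⁻²) = kg⁻¹·m⁻²·s⁴·A².
kg⁻¹·m⁻²·s⁴·A² is the base-SI form of the farad.

F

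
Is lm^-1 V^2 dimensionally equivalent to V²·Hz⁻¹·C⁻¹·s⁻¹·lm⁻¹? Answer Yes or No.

No

Left side:
  lm = cd.
  So lm⁻¹ = cd⁻¹.
  V = kg·m²·s⁻³·A⁻¹.
  So V² = kg²·m⁴·s⁻⁶·A⁻².
  Combining: lm⁻¹·V² = cd⁻¹ · (kg²·m⁴·s⁻⁶·A⁻²) = kg²·m⁴·s⁻⁶·A⁻²·cd⁻¹.
Right side:
  V = W/A (potential = power per current),
      = kg·m²·s⁻³·A⁻¹.
  So V² = kg²·m⁴·s⁻⁶·A⁻².
  Hz = 1/s = s⁻¹ (frequency is cycles per second).
  So Hz⁻¹ = s.
  C = A·s = s·A (charge = current × time).
  So C⁻¹ = s⁻¹·A⁻¹.
  lm = cd·sr = cd (luminous flux; sr is dimensionless).
  So lm⁻¹ = cd⁻¹.
  Combining: V²·Hz⁻¹·C⁻¹·s⁻¹·lm⁻¹ = (kg²·m⁴·s⁻⁶·A⁻²) · s · (s⁻¹·A⁻¹) · s⁻¹ · cd⁻¹ = kg²·m⁴·s⁻⁷·A⁻³·cd⁻¹.
Left is kg²·m⁴·s⁻⁶·A⁻²·cd⁻¹; right is kg²·m⁴·s⁻⁷·A⁻³·cd⁻¹ — different.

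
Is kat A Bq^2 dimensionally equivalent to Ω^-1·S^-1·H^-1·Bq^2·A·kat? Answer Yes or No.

Left side:
  kat = mol/s = s⁻¹·mol (catalytic activity).
  Bq = 1/s = s⁻¹ (activity is decays per second).
  So Bq² = s⁻².
  Combining: kat·A·Bq² = (s⁻¹·mol) · A · s⁻² = s⁻³·A·mol.
Right side:
  Ω = V/A (resistance = voltage per current),
      = kg·m²·s⁻³·A⁻².
  So Ω⁻¹ = kg⁻¹·m⁻²·s³·A².
  S = 1/Ω (conductance is reciprocal resistance),
      = kg⁻¹·m⁻²·s³·A².
  So S⁻¹ = kg·m²·s⁻³·A⁻².
  H = Wb/A (inductance = flux per current),
      = kg·m²·s⁻²·A⁻².
  So H⁻¹ = kg⁻¹·m⁻²·s²·A².
  Bq = 1/s = s⁻¹ (activity is decays per second).
  So Bq² = s⁻².
  kat = mol/s = s⁻¹·mol (catalytic activity).
  Combining: Ω⁻¹·S⁻¹·H⁻¹·Bq²·A·kat = (kg⁻¹·m⁻²·s³·A²) · (kg·m²·s⁻³·A⁻²) · (kg⁻¹·m⁻²·s²·A²) · s⁻² · A · (s⁻¹·mol) = kg⁻¹·m⁻²·s⁻¹·A³·mol.
Left is s⁻³·A·mol; right is kg⁻¹·m⁻²·s⁻¹·A³·mol — different.

No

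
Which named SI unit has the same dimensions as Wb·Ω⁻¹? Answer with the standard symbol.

C

Wb = V·s (flux: a volt is a weber per second),
    = kg·m²·s⁻²·A⁻¹.
Ω = V/A (resistance = voltage per current),
    = kg·m²·s⁻³·A⁻².
So Ω⁻¹ = kg⁻¹·m⁻²·s³·A².
Combining: Wb·Ω⁻¹ = (kg·m²·s⁻²·A⁻¹) · (kg⁻¹·m⁻²·s³·A²) = s·A.
s·A is the base-SI form of the coulomb.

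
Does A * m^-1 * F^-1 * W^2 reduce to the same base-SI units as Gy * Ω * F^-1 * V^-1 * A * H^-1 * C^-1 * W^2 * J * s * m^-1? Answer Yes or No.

Left side:
  F = C/V (capacitance = charge per voltage),
      = A·s/(kg·m²·s⁻³·A⁻¹) (substituting C and V),
      = kg⁻¹·m⁻²·s⁴·A².
  So F⁻¹ = kg·m²·s⁻⁴·A⁻².
  W = J/s (power = energy per time),
      = kg·m²·s⁻³.
  So W² = kg²·m⁴·s⁻⁶.
  Combining: A·m⁻¹·F⁻¹·W² = A · m⁻¹ · (kg·m²·s⁻⁴·A⁻²) · (kg²·m⁴·s⁻⁶) = kg³·m⁵·s⁻¹⁰·A⁻¹.
Right side:
  Gy = J/kg (absorbed dose = energy per mass),
      = m²·s⁻².
  Ω = V/A (resistance = voltage per current),
      = kg·m²·s⁻³·A⁻².
  F = C/V (capacitance = charge per voltage),
      = A·s/(kg·m²·s⁻³·A⁻¹) (substituting C and V),
      = kg⁻¹·m⁻²·s⁴·A².
  So F⁻¹ = kg·m²·s⁻⁴·A⁻².
  V = W/A (potential = power per current),
      = kg·m²·s⁻³·A⁻¹.
  So V⁻¹ = kg⁻¹·m⁻²·s³·A.
  H = Wb/A (inductance = flux per current),
      = kg·m²·s⁻²·A⁻².
  So H⁻¹ = kg⁻¹·m⁻²·s²·A².
  C = A·s = s·A (charge = current × time).
  So C⁻¹ = s⁻¹·A⁻¹.
  W = J/s (power = energy per time),
      = kg·m²·s⁻³.
  So W² = kg²·m⁴·s⁻⁶.
  J = N·m (work = force × distance),
      = kg·m²·s⁻².
  Combining: Gy·Ω·F⁻¹·V⁻¹·A·H⁻¹·C⁻¹·W²·J·s·m⁻¹ = (m²·s⁻²) · (kg·m²·s⁻³·A⁻²) · (kg·m²·s⁻⁴·A⁻²) · (kg⁻¹·m⁻²·s³·A) · A · (kg⁻¹·m⁻²·s²·A²) · (s⁻¹·A⁻¹) · (kg²·m⁴·s⁻⁶) · (kg·m²·s⁻²) · s · m⁻¹ = kg³·m⁷·s⁻¹²·A⁻¹.
Left is kg³·m⁵·s⁻¹⁰·A⁻¹; right is kg³·m⁷·s⁻¹²·A⁻¹ — different.

No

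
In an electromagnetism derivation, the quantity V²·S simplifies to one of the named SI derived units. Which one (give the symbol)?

V = W/A (potential = power per current),
    = kg·m²·s⁻³·A⁻¹.
So V² = kg²·m⁴·s⁻⁶·A⁻².
S = 1/Ω (conductance is reciprocal resistance),
    = kg⁻¹·m⁻²·s³·A².
Combining: V²·S = (kg²·m⁴·s⁻⁶·A⁻²) · (kg⁻¹·m⁻²·s³·A²) = kg·m²·s⁻³.
kg·m²·s⁻³ is the base-SI form of the watt.

W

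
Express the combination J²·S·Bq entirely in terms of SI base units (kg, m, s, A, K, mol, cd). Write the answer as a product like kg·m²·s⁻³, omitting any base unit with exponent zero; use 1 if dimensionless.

kg·m²·s⁻²·A²

J = kg·m²·s⁻².
So J² = kg²·m⁴·s⁻⁴.
S = kg⁻¹·m⁻²·s³·A².
Bq = s⁻¹.
Combining: J²·S·Bq = (kg²·m⁴·s⁻⁴) · (kg⁻¹·m⁻²·s³·A²) · s⁻¹ = kg·m²·s⁻²·A².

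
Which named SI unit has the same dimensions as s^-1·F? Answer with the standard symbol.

S

F = C/V (capacitance = charge per voltage),
    = A·s/(kg·m²·s⁻³·A⁻¹) (substituting C and V),
    = kg⁻¹·m⁻²·s⁴·A².
Combining: s⁻¹·F = s⁻¹ · (kg⁻¹·m⁻²·s⁴·A²) = kg⁻¹·m⁻²·s³·A².
kg⁻¹·m⁻²·s³·A² is the base-SI form of the siemens.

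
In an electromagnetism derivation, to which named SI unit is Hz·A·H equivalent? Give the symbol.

V

Hz = 1/s = s⁻¹ (frequency is cycles per second).
H = Wb/A (inductance = flux per current),
    = kg·m²·s⁻²·A⁻².
Combining: Hz·A·H = s⁻¹ · A · (kg·m²·s⁻²·A⁻²) = kg·m²·s⁻³·A⁻¹.
kg·m²·s⁻³·A⁻¹ is the base-SI form of the volt.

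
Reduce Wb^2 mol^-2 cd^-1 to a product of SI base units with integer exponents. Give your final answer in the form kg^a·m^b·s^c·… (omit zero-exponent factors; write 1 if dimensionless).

Wb = V·s (flux: a volt is a weber per second),
    = kg·m²·s⁻²·A⁻¹.
So Wb² = kg²·m⁴·s⁻⁴·A⁻².
Combining: Wb²·mol⁻²·cd⁻¹ = (kg²·m⁴·s⁻⁴·A⁻²) · mol⁻² · cd⁻¹ = kg²·m⁴·s⁻⁴·A⁻²·mol⁻²·cd⁻¹.

kg²·m⁴·s⁻⁴·A⁻²·mol⁻²·cd⁻¹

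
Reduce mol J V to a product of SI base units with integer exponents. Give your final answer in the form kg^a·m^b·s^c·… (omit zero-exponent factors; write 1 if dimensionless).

kg²·m⁴·s⁻⁵·A⁻¹·mol

J = N·m (work = force × distance),
    = kg·m²·s⁻².
V = W/A (potential = power per current),
    = kg·m²·s⁻³·A⁻¹.
Combining: mol·J·V = mol · (kg·m²·s⁻²) · (kg·m²·s⁻³·A⁻¹) = kg²·m⁴·s⁻⁵·A⁻¹·mol.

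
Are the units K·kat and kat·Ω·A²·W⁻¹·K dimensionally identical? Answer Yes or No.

Left side:
  kat = s⁻¹·mol.
  Combining: K·kat = K · (s⁻¹·mol) = s⁻¹·K·mol.
Right side:
  kat = s⁻¹·mol.
  Ω = kg·m²·s⁻³·A⁻².
  W = kg·m²·s⁻³.
  So W⁻¹ = kg⁻¹·m⁻²·s³.
  Combining: kat·Ω·A²·W⁻¹·K = (s⁻¹·mol) · (kg·m²·s⁻³·A⁻²) · A² · (kg⁻¹·m⁻²·s³) · K = s⁻¹·K·mol.
Both reduce to s⁻¹·K·mol.

Yes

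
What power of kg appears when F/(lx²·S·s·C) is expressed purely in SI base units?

F = C/V (capacitance = charge per voltage),
    = A·s/(kg·m²·s⁻³·A⁻¹) (substituting C and V),
    = kg⁻¹·m⁻²·s⁴·A².
lx = lm/m² (illuminance = luminous flux per area),
    = m⁻²·cd.
So lx⁻² = m⁴·cd⁻².
S = 1/Ω (conductance is reciprocal resistance),
    = kg⁻¹·m⁻²·s³·A².
So S⁻¹ = kg·m²·s⁻³·A⁻².
C = A·s = s·A (charge = current × time).
So C⁻¹ = s⁻¹·A⁻¹.
Combining: F·lx⁻²·S⁻¹·s⁻¹·C⁻¹ = (kg⁻¹·m⁻²·s⁴·A²) · (m⁴·cd⁻²) · (kg·m²·s⁻³·A⁻²) · s⁻¹ · (s⁻¹·A⁻¹) = m⁴·s⁻¹·A⁻¹·cd⁻².
The exponent of kg is 0.

0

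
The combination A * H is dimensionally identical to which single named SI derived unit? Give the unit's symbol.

H = Wb/A (inductance = flux per current),
    = kg·m²·s⁻²·A⁻².
Combining: A·H = A · (kg·m²·s⁻²·A⁻²) = kg·m²·s⁻²·A⁻¹.
kg·m²·s⁻²·A⁻¹ is the base-SI form of the weber.

Wb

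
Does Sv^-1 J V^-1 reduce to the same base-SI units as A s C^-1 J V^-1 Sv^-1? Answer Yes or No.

Left side:
  Sv = m²·s⁻².
  So Sv⁻¹ = m⁻²·s².
  J = kg·m²·s⁻².
  V = kg·m²·s⁻³·A⁻¹.
  So V⁻¹ = kg⁻¹·m⁻²·s³·A.
  Combining: Sv⁻¹·J·V⁻¹ = (m⁻²·s²) · (kg·m²·s⁻²) · (kg⁻¹·m⁻²·s³·A) = m⁻²·s³·A.
Right side:
  C = A·s = s·A (charge = current × time).
  So C⁻¹ = s⁻¹·A⁻¹.
  J = N·m (work = force × distance),
      = kg·m²·s⁻².
  V = W/A (potential = power per current),
      = kg·m²·s⁻³·A⁻¹.
  So V⁻¹ = kg⁻¹·m⁻²·s³·A.
  Sv = J/kg (equivalent dose = energy per mass),
      = m²·s⁻².
  So Sv⁻¹ = m⁻²·s².
  Combining: A·s·C⁻¹·J·V⁻¹·Sv⁻¹ = A · s · (s⁻¹·A⁻¹) · (kg·m²·s⁻²) · (kg⁻¹·m⁻²·s³·A) · (m⁻²·s²) = m⁻²·s³·A.
Both reduce to m⁻²·s³·A.

Yes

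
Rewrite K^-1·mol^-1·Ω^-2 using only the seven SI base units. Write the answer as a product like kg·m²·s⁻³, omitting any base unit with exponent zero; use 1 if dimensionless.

Ω = kg·m²·s⁻³·A⁻².
So Ω⁻² = kg⁻²·m⁻⁴·s⁶·A⁴.
Combining: K⁻¹·mol⁻¹·Ω⁻² = K⁻¹ · mol⁻¹ · (kg⁻²·m⁻⁴·s⁶·A⁴) = kg⁻²·m⁻⁴·s⁶·A⁴·K⁻¹·mol⁻¹.

kg⁻²·m⁻⁴·s⁶·A⁴·K⁻¹·mol⁻¹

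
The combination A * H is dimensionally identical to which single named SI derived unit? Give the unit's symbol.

H = Wb/A (inductance = flux per current),
    = kg·m²·s⁻²·A⁻².
Combining: A·H = A · (kg·m²·s⁻²·A⁻²) = kg·m²·s⁻²·A⁻¹.
kg·m²·s⁻²·A⁻¹ is the base-SI form of the weber.

Wb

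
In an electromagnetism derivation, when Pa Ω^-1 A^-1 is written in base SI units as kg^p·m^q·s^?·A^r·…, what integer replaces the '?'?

1

Pa = N/m² (pressure = force per area),
    = kg·m⁻¹·s⁻².
Ω = V/A (resistance = voltage per current),
    = kg·m²·s⁻³·A⁻².
So Ω⁻¹ = kg⁻¹·m⁻²·s³·A².
Combining: Pa·Ω⁻¹·A⁻¹ = (kg·m⁻¹·s⁻²) · (kg⁻¹·m⁻²·s³·A²) · A⁻¹ = m⁻³·s·A.
The exponent of s is 1.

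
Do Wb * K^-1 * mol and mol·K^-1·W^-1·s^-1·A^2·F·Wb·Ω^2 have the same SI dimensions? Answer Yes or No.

Left side:
  Wb = V·s (flux: a volt is a weber per second),
      = kg·m²·s⁻²·A⁻¹.
  Combining: Wb·K⁻¹·mol = (kg·m²·s⁻²·A⁻¹) · K⁻¹ · mol = kg·m²·s⁻²·A⁻¹·K⁻¹·mol.
Right side:
  W = kg·m²·s⁻³.
  So W⁻¹ = kg⁻¹·m⁻²·s³.
  F = kg⁻¹·m⁻²·s⁴·A².
  Wb = kg·m²·s⁻²·A⁻¹.
  Ω = kg·m²·s⁻³·A⁻².
  So Ω² = kg²·m⁴·s⁻⁶·A⁻⁴.
  Combining: mol·K⁻¹·W⁻¹·s⁻¹·A²·F·Wb·Ω² = mol · K⁻¹ · (kg⁻¹·m⁻²·s³) · s⁻¹ · A² · (kg⁻¹·m⁻²·s⁴·A²) · (kg·m²·s⁻²·A⁻¹) · (kg²·m⁴·s⁻⁶·A⁻⁴) = kg·m²·s⁻²·A⁻¹·K⁻¹·mol.
Both reduce to kg·m²·s⁻²·A⁻¹·K⁻¹·mol.

Yes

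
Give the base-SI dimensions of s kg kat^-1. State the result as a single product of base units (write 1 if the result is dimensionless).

kat = mol/s = s⁻¹·mol (catalytic activity).
So kat⁻¹ = s·mol⁻¹.
Combining: s·kg·kat⁻¹ = s · kg · (s·mol⁻¹) = kg·s²·mol⁻¹.

kg·s²·mol⁻¹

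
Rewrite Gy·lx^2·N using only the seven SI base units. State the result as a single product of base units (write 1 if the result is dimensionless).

kg·m⁻¹·s⁻⁴·cd²

Gy = J/kg (absorbed dose = energy per mass),
    = m²·s⁻².
lx = lm/m² (illuminance = luminous flux per area),
    = m⁻²·cd.
So lx² = m⁻⁴·cd².
N = kg·m/s² = kg·m·s⁻² (force = mass × acceleration).
Combining: Gy·lx²·N = (m²·s⁻²) · (m⁻⁴·cd²) · (kg·m·s⁻²) = kg·m⁻¹·s⁻⁴·cd².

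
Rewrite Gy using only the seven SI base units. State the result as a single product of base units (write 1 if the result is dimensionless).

Gy = J/kg (absorbed dose = energy per mass),
    = m²·s⁻².

m²·s⁻²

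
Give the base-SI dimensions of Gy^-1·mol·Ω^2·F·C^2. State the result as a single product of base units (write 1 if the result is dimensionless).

kg·s²·mol

Gy = J/kg (absorbed dose = energy per mass),
    = m²·s⁻².
So Gy⁻¹ = m⁻²·s².
Ω = V/A (resistance = voltage per current),
    = kg·m²·s⁻³·A⁻².
So Ω² = kg²·m⁴·s⁻⁶·A⁻⁴.
F = C/V (capacitance = charge per voltage),
    = A·s/(kg·m²·s⁻³·A⁻¹) (substituting C and V),
    = kg⁻¹·m⁻²·s⁴·A².
C = A·s = s·A (charge = current × time).
So C² = s²·A².
Combining: Gy⁻¹·mol·Ω²·F·C² = (m⁻²·s²) · mol · (kg²·m⁴·s⁻⁶·A⁻⁴) · (kg⁻¹·m⁻²·s⁴·A²) · (s²·A²) = kg·s²·mol.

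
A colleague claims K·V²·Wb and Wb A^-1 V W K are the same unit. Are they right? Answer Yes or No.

Yes

Left side:
  V = kg·m²·s⁻³·A⁻¹.
  So V² = kg²·m⁴·s⁻⁶·A⁻².
  Wb = kg·m²·s⁻²·A⁻¹.
  Combining: K·V²·Wb = K · (kg²·m⁴·s⁻⁶·A⁻²) · (kg·m²·s⁻²·A⁻¹) = kg³·m⁶·s⁻⁸·A⁻³·K.
Right side:
  Wb = V·s (flux: a volt is a weber per second),
      = kg·m²·s⁻²·A⁻¹.
  V = W/A (potential = power per current),
      = kg·m²·s⁻³·A⁻¹.
  W = J/s (power = energy per time),
      = kg·m²·s⁻³.
  Combining: Wb·A⁻¹·V·W·K = (kg·m²·s⁻²·A⁻¹) · A⁻¹ · (kg·m²·s⁻³·A⁻¹) · (kg·m²·s⁻³) · K = kg³·m⁶·s⁻⁸·A⁻³·K.
Both reduce to kg³·m⁶·s⁻⁸·A⁻³·K.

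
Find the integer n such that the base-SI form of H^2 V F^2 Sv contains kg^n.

1

H = kg·m²·s⁻²·A⁻².
So H² = kg²·m⁴·s⁻⁴·A⁻⁴.
V = kg·m²·s⁻³·A⁻¹.
F = kg⁻¹·m⁻²·s⁴·A².
So F² = kg⁻²·m⁻⁴·s⁸·A⁴.
Sv = m²·s⁻².
Combining: H²·V·F²·Sv = (kg²·m⁴·s⁻⁴·A⁻⁴) · (kg·m²·s⁻³·A⁻¹) · (kg⁻²·m⁻⁴·s⁸·A⁴) · (m²·s⁻²) = kg·m⁴·s⁻¹·A⁻¹.
The exponent of kg is 1.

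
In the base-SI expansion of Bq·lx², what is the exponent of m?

Bq = 1/s = s⁻¹ (activity is decays per second).
lx = lm/m² (illuminance = luminous flux per area),
    = m⁻²·cd.
So lx² = m⁻⁴·cd².
Combining: Bq·lx² = s⁻¹ · (m⁻⁴·cd²) = m⁻⁴·s⁻¹·cd².
The exponent of m is -4.

-4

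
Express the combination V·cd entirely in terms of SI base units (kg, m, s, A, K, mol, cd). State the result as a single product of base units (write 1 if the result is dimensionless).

kg·m²·s⁻³·A⁻¹·cd

V = W/A (potential = power per current),
    = kg·m²·s⁻³·A⁻¹.
Combining: V·cd = (kg·m²·s⁻³·A⁻¹) · cd = kg·m²·s⁻³·A⁻¹·cd.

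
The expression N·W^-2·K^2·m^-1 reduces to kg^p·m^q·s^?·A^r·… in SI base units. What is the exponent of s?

N = kg·m/s² = kg·m·s⁻² (force = mass × acceleration).
W = J/s (power = energy per time),
    = kg·m²·s⁻³.
So W⁻² = kg⁻²·m⁻⁴·s⁶.
Combining: N·W⁻²·K²·m⁻¹ = (kg·m·s⁻²) · (kg⁻²·m⁻⁴·s⁶) · K² · m⁻¹ = kg⁻¹·m⁻⁴·s⁴·K².
The exponent of s is 4.

4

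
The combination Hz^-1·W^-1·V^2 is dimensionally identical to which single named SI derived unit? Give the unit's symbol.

Hz = s⁻¹.
So Hz⁻¹ = s.
W = kg·m²·s⁻³.
So W⁻¹ = kg⁻¹·m⁻²·s³.
V = kg·m²·s⁻³·A⁻¹.
So V² = kg²·m⁴·s⁻⁶·A⁻².
Combining: Hz⁻¹·W⁻¹·V² = s · (kg⁻¹·m⁻²·s³) · (kg²·m⁴·s⁻⁶·A⁻²) = kg·m²·s⁻²·A⁻².
kg·m²·s⁻²·A⁻² is the base-SI form of the henry.

H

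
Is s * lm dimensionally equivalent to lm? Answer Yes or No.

No

Left side:
  lm = cd.
  Combining: s·lm = s · cd = s·cd.
Right side:
  lm = cd·sr = cd (luminous flux; sr is dimensionless).
Left is s·cd; right is cd — different.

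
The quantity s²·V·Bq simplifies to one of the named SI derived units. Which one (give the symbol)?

Wb

V = W/A (potential = power per current),
    = kg·m²·s⁻³·A⁻¹.
Bq = 1/s = s⁻¹ (activity is decays per second).
Combining: s²·V·Bq = s² · (kg·m²·s⁻³·A⁻¹) · s⁻¹ = kg·m²·s⁻²·A⁻¹.
kg·m²·s⁻²·A⁻¹ is the base-SI form of the weber.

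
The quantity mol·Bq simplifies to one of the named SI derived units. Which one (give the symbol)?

Bq = 1/s = s⁻¹ (activity is decays per second).
Combining: mol·Bq = mol · s⁻¹ = s⁻¹·mol.
s⁻¹·mol is the base-SI form of the katal.

kat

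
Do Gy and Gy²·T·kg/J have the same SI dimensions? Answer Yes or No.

Left side:
  Gy = J/kg (absorbed dose = energy per mass),
      = m²·s⁻².
Right side:
  J = N·m (work = force × distance),
      = kg·m²·s⁻².
  So J⁻¹ = kg⁻¹·m⁻²·s².
  Gy = J/kg (absorbed dose = energy per mass),
      = m²·s⁻².
  So Gy² = m⁴·s⁻⁴.
  T = Wb/m² (flux density = flux per area),
      = kg·s⁻²·A⁻¹.
  Combining: J⁻¹·Gy²·T·kg = (kg⁻¹·m⁻²·s²) · (m⁴·s⁻⁴) · (kg·s⁻²·A⁻¹) · kg = kg·m²·s⁻⁴·A⁻¹.
Left is m²·s⁻²; right is kg·m²·s⁻⁴·A⁻¹ — different.

No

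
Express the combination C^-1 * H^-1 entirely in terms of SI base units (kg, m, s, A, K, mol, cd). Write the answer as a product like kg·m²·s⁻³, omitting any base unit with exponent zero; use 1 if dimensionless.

C = A·s = s·A (charge = current × time).
So C⁻¹ = s⁻¹·A⁻¹.
H = Wb/A (inductance = flux per current),
    = kg·m²·s⁻²·A⁻².
So H⁻¹ = kg⁻¹·m⁻²·s²·A².
Combining: C⁻¹·H⁻¹ = (s⁻¹·A⁻¹) · (kg⁻¹·m⁻²·s²·A²) = kg⁻¹·m⁻²·s·A.

kg⁻¹·m⁻²·s·A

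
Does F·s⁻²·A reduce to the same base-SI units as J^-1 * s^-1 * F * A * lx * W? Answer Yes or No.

No

Left side:
  F = C/V (capacitance = charge per voltage),
      = A·s/(kg·m²·s⁻³·A⁻¹) (substituting C and V),
      = kg⁻¹·m⁻²·s⁴·A².
  Combining: F·s⁻²·A = (kg⁻¹·m⁻²·s⁴·A²) · s⁻² · A = kg⁻¹·m⁻²·s²·A³.
Right side:
  J = kg·m²·s⁻².
  So J⁻¹ = kg⁻¹·m⁻²·s².
  F = kg⁻¹·m⁻²·s⁴·A².
  lx = m⁻²·cd.
  W = kg·m²·s⁻³.
  Combining: J⁻¹·s⁻¹·F·A·lx·W = (kg⁻¹·m⁻²·s²) · s⁻¹ · (kg⁻¹·m⁻²·s⁴·A²) · A · (m⁻²·cd) · (kg·m²·s⁻³) = kg⁻¹·m⁻⁴·s²·A³·cd.
Left is kg⁻¹·m⁻²·s²·A³; right is kg⁻¹·m⁻⁴·s²·A³·cd — different.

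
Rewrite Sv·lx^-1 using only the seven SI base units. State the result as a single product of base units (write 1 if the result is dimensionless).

m⁴·s⁻²·cd⁻¹

Sv = J/kg (equivalent dose = energy per mass),
    = m²·s⁻².
lx = lm/m² (illuminance = luminous flux per area),
    = m⁻²·cd.
So lx⁻¹ = m²·cd⁻¹.
Combining: Sv·lx⁻¹ = (m²·s⁻²) · (m²·cd⁻¹) = m⁴·s⁻²·cd⁻¹.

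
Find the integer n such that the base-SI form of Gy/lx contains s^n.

-2

lx = m⁻²·cd.
So lx⁻¹ = m²·cd⁻¹.
Gy = m²·s⁻².
Combining: lx⁻¹·Gy = (m²·cd⁻¹) · (m²·s⁻²) = m⁴·s⁻²·cd⁻¹.
The exponent of s is -2.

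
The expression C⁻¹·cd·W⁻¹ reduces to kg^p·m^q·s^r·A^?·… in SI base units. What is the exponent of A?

-1

C = A·s = s·A (charge = current × time).
So C⁻¹ = s⁻¹·A⁻¹.
W = J/s (power = energy per time),
    = kg·m²·s⁻³.
So W⁻¹ = kg⁻¹·m⁻²·s³.
Combining: C⁻¹·cd·W⁻¹ = (s⁻¹·A⁻¹) · cd · (kg⁻¹·m⁻²·s³) = kg⁻¹·m⁻²·s²·A⁻¹·cd.
The exponent of A is -1.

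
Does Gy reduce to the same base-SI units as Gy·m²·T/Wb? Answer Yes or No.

Yes

Left side:
  Gy = J/kg (absorbed dose = energy per mass),
      = m²·s⁻².
Right side:
  Gy = J/kg (absorbed dose = energy per mass),
      = m²·s⁻².
  T = Wb/m² (flux density = flux per area),
      = kg·s⁻²·A⁻¹.
  Wb = V·s (flux: a volt is a weber per second),
      = kg·m²·s⁻²·A⁻¹.
  So Wb⁻¹ = kg⁻¹·m⁻²·s²·A.
  Combining: Gy·m²·T·Wb⁻¹ = (m²·s⁻²) · m² · (kg·s⁻²·A⁻¹) · (kg⁻¹·m⁻²·s²·A) = m²·s⁻².
Both reduce to m²·s⁻².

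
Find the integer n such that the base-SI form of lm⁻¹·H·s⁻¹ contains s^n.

lm = cd.
So lm⁻¹ = cd⁻¹.
H = kg·m²·s⁻²·A⁻².
Combining: lm⁻¹·H·s⁻¹ = cd⁻¹ · (kg·m²·s⁻²·A⁻²) · s⁻¹ = kg·m²·s⁻³·A⁻²·cd⁻¹.
The exponent of s is -3.

-3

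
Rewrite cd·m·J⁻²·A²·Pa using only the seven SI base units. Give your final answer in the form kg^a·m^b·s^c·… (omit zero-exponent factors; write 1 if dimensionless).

kg⁻¹·m⁻⁴·s²·A²·cd

J = kg·m²·s⁻².
So J⁻² = kg⁻²·m⁻⁴·s⁴.
Pa = kg·m⁻¹·s⁻².
Combining: cd·m·J⁻²·A²·Pa = cd · m · (kg⁻²·m⁻⁴·s⁴) · A² · (kg·m⁻¹·s⁻²) = kg⁻¹·m⁻⁴·s²·A²·cd.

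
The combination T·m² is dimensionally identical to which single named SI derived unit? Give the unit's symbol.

T = Wb/m² (flux density = flux per area),
    = kg·s⁻²·A⁻¹.
Combining: T·m² = (kg·s⁻²·A⁻¹) · m² = kg·m²·s⁻²·A⁻¹.
kg·m²·s⁻²·A⁻¹ is the base-SI form of the weber.

Wb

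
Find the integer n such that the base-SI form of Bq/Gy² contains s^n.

Gy = J/kg (absorbed dose = energy per mass),
    = m²·s⁻².
So Gy⁻² = m⁻⁴·s⁴.
Bq = 1/s = s⁻¹ (activity is decays per second).
Combining: Gy⁻²·Bq = (m⁻⁴·s⁴) · s⁻¹ = m⁻⁴·s³.
The exponent of s is 3.

3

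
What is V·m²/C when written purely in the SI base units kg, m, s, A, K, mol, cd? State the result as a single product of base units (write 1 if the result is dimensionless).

V = W/A (potential = power per current),
    = kg·m²·s⁻³·A⁻¹.
C = A·s = s·A (charge = current × time).
So C⁻¹ = s⁻¹·A⁻¹.
Combining: V·m²·C⁻¹ = (kg·m²·s⁻³·A⁻¹) · m² · (s⁻¹·A⁻¹) = kg·m⁴·s⁻⁴·A⁻².

kg·m⁴·s⁻⁴·A⁻²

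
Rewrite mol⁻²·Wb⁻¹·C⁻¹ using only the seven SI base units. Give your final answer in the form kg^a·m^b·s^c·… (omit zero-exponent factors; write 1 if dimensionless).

kg⁻¹·m⁻²·s·mol⁻²

Wb = kg·m²·s⁻²·A⁻¹.
So Wb⁻¹ = kg⁻¹·m⁻²·s²·A.
C = s·A.
So C⁻¹ = s⁻¹·A⁻¹.
Combining: mol⁻²·Wb⁻¹·C⁻¹ = mol⁻² · (kg⁻¹·m⁻²·s²·A) · (s⁻¹·A⁻¹) = kg⁻¹·m⁻²·s·mol⁻².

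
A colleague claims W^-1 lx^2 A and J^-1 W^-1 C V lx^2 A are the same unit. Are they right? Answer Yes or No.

Left side:
  W = J/s (power = energy per time),
      = kg·m²·s⁻³.
  So W⁻¹ = kg⁻¹·m⁻²·s³.
  lx = lm/m² (illuminance = luminous flux per area),
      = m⁻²·cd.
  So lx² = m⁻⁴·cd².
  Combining: W⁻¹·lx²·A = (kg⁻¹·m⁻²·s³) · (m⁻⁴·cd²) · A = kg⁻¹·m⁻⁶·s³·A·cd².
Right side:
  J = kg·m²·s⁻².
  So J⁻¹ = kg⁻¹·m⁻²·s².
  W = kg·m²·s⁻³.
  So W⁻¹ = kg⁻¹·m⁻²·s³.
  C = s·A.
  V = kg·m²·s⁻³·A⁻¹.
  lx = m⁻²·cd.
  So lx² = m⁻⁴·cd².
  Combining: J⁻¹·W⁻¹·C·V·lx²·A = (kg⁻¹·m⁻²·s²) · (kg⁻¹·m⁻²·s³) · (s·A) · (kg·m²·s⁻³·A⁻¹) · (m⁻⁴·cd²) · A = kg⁻¹·m⁻⁶·s³·A·cd².
Both reduce to kg⁻¹·m⁻⁶·s³·A·cd².

Yes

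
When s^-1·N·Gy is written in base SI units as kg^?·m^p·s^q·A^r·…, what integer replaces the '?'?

N = kg·m·s⁻².
Gy = m²·s⁻².
Combining: s⁻¹·N·Gy = s⁻¹ · (kg·m·s⁻²) · (m²·s⁻²) = kg·m³·s⁻⁵.
The exponent of kg is 1.

1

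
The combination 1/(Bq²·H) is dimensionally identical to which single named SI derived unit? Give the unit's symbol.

F

Bq = s⁻¹.
So Bq⁻² = s².
H = kg·m²·s⁻²·A⁻².
So H⁻¹ = kg⁻¹·m⁻²·s²·A².
Combining: Bq⁻²·H⁻¹ = s² · (kg⁻¹·m⁻²·s²·A²) = kg⁻¹·m⁻²·s⁴·A².
kg⁻¹·m⁻²·s⁴·A² is the base-SI form of the farad.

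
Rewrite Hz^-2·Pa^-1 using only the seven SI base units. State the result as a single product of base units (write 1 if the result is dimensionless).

Hz = s⁻¹.
So Hz⁻² = s².
Pa = kg·m⁻¹·s⁻².
So Pa⁻¹ = kg⁻¹·m·s².
Combining: Hz⁻²·Pa⁻¹ = s² · (kg⁻¹·m·s²) = kg⁻¹·m·s⁴.

kg⁻¹·m·s⁴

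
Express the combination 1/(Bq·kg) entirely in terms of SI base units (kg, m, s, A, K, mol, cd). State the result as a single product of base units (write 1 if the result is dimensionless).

kg⁻¹·s

Bq = 1/s = s⁻¹ (activity is decays per second).
So Bq⁻¹ = s.
Combining: Bq⁻¹·kg⁻¹ = s · kg⁻¹ = kg⁻¹·s.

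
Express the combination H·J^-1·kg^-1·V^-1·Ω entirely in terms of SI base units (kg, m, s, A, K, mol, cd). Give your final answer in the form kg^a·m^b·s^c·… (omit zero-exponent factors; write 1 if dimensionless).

H = Wb/A (inductance = flux per current),
    = kg·m²·s⁻²·A⁻².
J = N·m (work = force × distance),
    = kg·m²·s⁻².
So J⁻¹ = kg⁻¹·m⁻²·s².
V = W/A (potential = power per current),
    = kg·m²·s⁻³·A⁻¹.
So V⁻¹ = kg⁻¹·m⁻²·s³·A.
Ω = V/A (resistance = voltage per current),
    = kg·m²·s⁻³·A⁻².
Combining: H·J⁻¹·kg⁻¹·V⁻¹·Ω = (kg·m²·s⁻²·A⁻²) · (kg⁻¹·m⁻²·s²) · kg⁻¹ · (kg⁻¹·m⁻²·s³·A) · (kg·m²·s⁻³·A⁻²) = kg⁻¹·A⁻³.

kg⁻¹·A⁻³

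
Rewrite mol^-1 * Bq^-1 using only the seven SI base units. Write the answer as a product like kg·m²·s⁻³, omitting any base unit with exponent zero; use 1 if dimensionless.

s·mol⁻¹

Bq = s⁻¹.
So Bq⁻¹ = s.
Combining: mol⁻¹·Bq⁻¹ = mol⁻¹ · s = s·mol⁻¹.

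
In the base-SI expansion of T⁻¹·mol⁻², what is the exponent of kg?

T = Wb/m² (flux density = flux per area),
    = kg·s⁻²·A⁻¹.
So T⁻¹ = kg⁻¹·s²·A.
Combining: T⁻¹·mol⁻² = (kg⁻¹·s²·A) · mol⁻² = kg⁻¹·s²·A·mol⁻².
The exponent of kg is -1.

-1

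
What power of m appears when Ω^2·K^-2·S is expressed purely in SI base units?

Ω = V/A (resistance = voltage per current),
    = kg·m²·s⁻³·A⁻².
So Ω² = kg²·m⁴·s⁻⁶·A⁻⁴.
S = 1/Ω (conductance is reciprocal resistance),
    = kg⁻¹·m⁻²·s³·A².
Combining: Ω²·K⁻²·S = (kg²·m⁴·s⁻⁶·A⁻⁴) · K⁻² · (kg⁻¹·m⁻²·s³·A²) = kg·m²·s⁻³·A⁻²·K⁻².
The exponent of m is 2.

2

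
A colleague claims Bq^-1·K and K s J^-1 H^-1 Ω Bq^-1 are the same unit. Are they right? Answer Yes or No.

Left side:
  Bq = 1/s = s⁻¹ (activity is decays per second).
  So Bq⁻¹ = s.
  Combining: Bq⁻¹·K = s · K = s·K.
Right side:
  J = kg·m²·s⁻².
  So J⁻¹ = kg⁻¹·m⁻²·s².
  H = kg·m²·s⁻²·A⁻².
  So H⁻¹ = kg⁻¹·m⁻²·s²·A².
  Ω = kg·m²·s⁻³·A⁻².
  Bq = s⁻¹.
  So Bq⁻¹ = s.
  Combining: K·s·J⁻¹·H⁻¹·Ω·Bq⁻¹ = K · s · (kg⁻¹·m⁻²·s²) · (kg⁻¹·m⁻²·s²·A²) · (kg·m²·s⁻³·A⁻²) · s = kg⁻¹·m⁻²·s³·K.
Left is s·K; right is kg⁻¹·m⁻²·s³·K — different.

No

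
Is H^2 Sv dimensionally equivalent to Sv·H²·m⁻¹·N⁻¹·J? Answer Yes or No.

Yes

Left side:
  H = Wb/A (inductance = flux per current),
      = kg·m²·s⁻²·A⁻².
  So H² = kg²·m⁴·s⁻⁴·A⁻⁴.
  Sv = J/kg (equivalent dose = energy per mass),
      = m²·s⁻².
  Combining: H²·Sv = (kg²·m⁴·s⁻⁴·A⁻⁴) · (m²·s⁻²) = kg²·m⁶·s⁻⁶·A⁻⁴.
Right side:
  Sv = m²·s⁻².
  H = kg·m²·s⁻²·A⁻².
  So H² = kg²·m⁴·s⁻⁴·A⁻⁴.
  N = kg·m·s⁻².
  So N⁻¹ = kg⁻¹·m⁻¹·s².
  J = kg·m²·s⁻².
  Combining: Sv·H²·m⁻¹·N⁻¹·J = (m²·s⁻²) · (kg²·m⁴·s⁻⁴·A⁻⁴) · m⁻¹ · (kg⁻¹·m⁻¹·s²) · (kg·m²·s⁻²) = kg²·m⁶·s⁻⁶·A⁻⁴.
Both reduce to kg²·m⁶·s⁻⁶·A⁻⁴.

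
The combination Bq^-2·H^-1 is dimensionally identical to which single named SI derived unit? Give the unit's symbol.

Bq = 1/s = s⁻¹ (activity is decays per second).
So Bq⁻² = s².
H = Wb/A (inductance = flux per current),
    = kg·m²·s⁻²·A⁻².
So H⁻¹ = kg⁻¹·m⁻²·s²·A².
Combining: Bq⁻²·H⁻¹ = s² · (kg⁻¹·m⁻²·s²·A²) = kg⁻¹·m⁻²·s⁴·A².
kg⁻¹·m⁻²·s⁴·A² is the base-SI form of the farad.

F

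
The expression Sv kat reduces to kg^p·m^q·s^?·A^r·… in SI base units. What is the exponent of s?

Sv = J/kg (equivalent dose = energy per mass),
    = m²·s⁻².
kat = mol/s = s⁻¹·mol (catalytic activity).
Combining: Sv·kat = (m²·s⁻²) · (s⁻¹·mol) = m²·s⁻³·mol.
The exponent of s is -3.

-3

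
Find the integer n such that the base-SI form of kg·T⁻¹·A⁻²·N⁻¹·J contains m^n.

T = Wb/m² (flux density = flux per area),
    = kg·s⁻²·A⁻¹.
So T⁻¹ = kg⁻¹·s²·A.
N = kg·m/s² = kg·m·s⁻² (force = mass × acceleration).
So N⁻¹ = kg⁻¹·m⁻¹·s².
J = N·m (work = force × distance),
    = kg·m²·s⁻².
Combining: kg·T⁻¹·A⁻²·N⁻¹·J = kg · (kg⁻¹·s²·A) · A⁻² · (kg⁻¹·m⁻¹·s²) · (kg·m²·s⁻²) = m·s²·A⁻¹.
The exponent of m is 1.

1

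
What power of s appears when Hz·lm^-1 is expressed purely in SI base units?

Hz = s⁻¹.
lm = cd.
So lm⁻¹ = cd⁻¹.
Combining: Hz·lm⁻¹ = s⁻¹ · cd⁻¹ = s⁻¹·cd⁻¹.
The exponent of s is -1.

-1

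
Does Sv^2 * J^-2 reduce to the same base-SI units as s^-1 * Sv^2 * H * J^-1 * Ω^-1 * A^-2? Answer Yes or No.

Left side:
  Sv = J/kg (equivalent dose = energy per mass),
      = m²·s⁻².
  So Sv² = m⁴·s⁻⁴.
  J = N·m (work = force × distance),
      = kg·m²·s⁻².
  So J⁻² = kg⁻²·m⁻⁴·s⁴.
  Combining: Sv²·J⁻² = (m⁴·s⁻⁴) · (kg⁻²·m⁻⁴·s⁴) = kg⁻².
Right side:
  Sv = m²·s⁻².
  So Sv² = m⁴·s⁻⁴.
  H = kg·m²·s⁻²·A⁻².
  J = kg·m²·s⁻².
  So J⁻¹ = kg⁻¹·m⁻²·s².
  Ω = kg·m²·s⁻³·A⁻².
  So Ω⁻¹ = kg⁻¹·m⁻²·s³·A².
  Combining: s⁻¹·Sv²·H·J⁻¹·Ω⁻¹·A⁻² = s⁻¹ · (m⁴·s⁻⁴) · (kg·m²·s⁻²·A⁻²) · (kg⁻¹·m⁻²·s²) · (kg⁻¹·m⁻²·s³·A²) · A⁻² = kg⁻¹·m²·s⁻²·A⁻².
Left is kg⁻²; right is kg⁻¹·m²·s⁻²·A⁻² — different.

No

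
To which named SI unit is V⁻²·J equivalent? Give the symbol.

V = W/A (potential = power per current),
    = kg·m²·s⁻³·A⁻¹.
So V⁻² = kg⁻²·m⁻⁴·s⁶·A².
J = N·m (work = force × distance),
    = kg·m²·s⁻².
Combining: V⁻²·J = (kg⁻²·m⁻⁴·s⁶·A²) · (kg·m²·s⁻²) = kg⁻¹·m⁻²·s⁴·A².
kg⁻¹·m⁻²·s⁴·A² is the base-SI form of the farad.

F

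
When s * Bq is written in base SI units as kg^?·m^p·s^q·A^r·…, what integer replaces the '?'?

Bq = 1/s = s⁻¹ (activity is decays per second).
Combining: s·Bq = s · s⁻¹ = 1.
The exponent of kg is 0.

0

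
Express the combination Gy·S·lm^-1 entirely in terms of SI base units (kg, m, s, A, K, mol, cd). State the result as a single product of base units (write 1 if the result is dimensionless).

Gy = J/kg (absorbed dose = energy per mass),
    = m²·s⁻².
S = 1/Ω (conductance is reciprocal resistance),
    = kg⁻¹·m⁻²·s³·A².
lm = cd·sr = cd (luminous flux; sr is dimensionless).
So lm⁻¹ = cd⁻¹.
Combining: Gy·S·lm⁻¹ = (m²·s⁻²) · (kg⁻¹·m⁻²·s³·A²) · cd⁻¹ = kg⁻¹·s·A²·cd⁻¹.

kg⁻¹·s·A²·cd⁻¹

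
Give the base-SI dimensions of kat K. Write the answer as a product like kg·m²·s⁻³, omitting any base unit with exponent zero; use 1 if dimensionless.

s⁻¹·K·mol

kat = mol/s = s⁻¹·mol (catalytic activity).
Combining: kat·K = (s⁻¹·mol) · K = s⁻¹·K·mol.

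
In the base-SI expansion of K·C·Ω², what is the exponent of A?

-3

C = s·A.
Ω = kg·m²·s⁻³·A⁻².
So Ω² = kg²·m⁴·s⁻⁶·A⁻⁴.
Combining: K·C·Ω² = K · (s·A) · (kg²·m⁴·s⁻⁶·A⁻⁴) = kg²·m⁴·s⁻⁵·A⁻³·K.
The exponent of A is -3.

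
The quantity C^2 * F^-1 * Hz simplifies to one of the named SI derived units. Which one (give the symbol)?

W

C = A·s = s·A (charge = current × time).
So C² = s²·A².
F = C/V (capacitance = charge per voltage),
    = A·s/(kg·m²·s⁻³·A⁻¹) (substituting C and V),
    = kg⁻¹·m⁻²·s⁴·A².
So F⁻¹ = kg·m²·s⁻⁴·A⁻².
Hz = 1/s = s⁻¹ (frequency is cycles per second).
Combining: C²·F⁻¹·Hz = (s²·A²) · (kg·m²·s⁻⁴·A⁻²) · s⁻¹ = kg·m²·s⁻³.
kg·m²·s⁻³ is the base-SI form of the watt.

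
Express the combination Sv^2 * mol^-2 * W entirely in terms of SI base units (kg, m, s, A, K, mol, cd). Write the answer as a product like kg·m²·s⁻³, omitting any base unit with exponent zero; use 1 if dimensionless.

kg·m⁶·s⁻⁷·mol⁻²

Sv = m²·s⁻².
So Sv² = m⁴·s⁻⁴.
W = kg·m²·s⁻³.
Combining: Sv²·mol⁻²·W = (m⁴·s⁻⁴) · mol⁻² · (kg·m²·s⁻³) = kg·m⁶·s⁻⁷·mol⁻².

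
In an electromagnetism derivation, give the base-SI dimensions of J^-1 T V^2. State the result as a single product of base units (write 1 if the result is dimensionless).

J = N·m (work = force × distance),
    = kg·m²·s⁻².
So J⁻¹ = kg⁻¹·m⁻²·s².
T = Wb/m² (flux density = flux per area),
    = kg·s⁻²·A⁻¹.
V = W/A (potential = power per current),
    = kg·m²·s⁻³·A⁻¹.
So V² = kg²·m⁴·s⁻⁶·A⁻².
Combining: J⁻¹·T·V² = (kg⁻¹·m⁻²·s²) · (kg·s⁻²·A⁻¹) · (kg²·m⁴·s⁻⁶·A⁻²) = kg²·m²·s⁻⁶·A⁻³.

kg²·m²·s⁻⁶·A⁻³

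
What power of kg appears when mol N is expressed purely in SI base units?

1

N = kg·m/s² = kg·m·s⁻² (force = mass × acceleration).
Combining: mol·N = mol · (kg·m·s⁻²) = kg·m·s⁻²·mol.
The exponent of kg is 1.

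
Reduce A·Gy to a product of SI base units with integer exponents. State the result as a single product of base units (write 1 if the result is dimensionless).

Gy = J/kg (absorbed dose = energy per mass),
    = m²·s⁻².
Combining: A·Gy = A · (m²·s⁻²) = m²·s⁻²·A.

m²·s⁻²·A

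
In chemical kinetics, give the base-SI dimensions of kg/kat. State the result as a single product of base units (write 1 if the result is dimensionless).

kg·s·mol⁻¹

kat = mol/s = s⁻¹·mol (catalytic activity).
So kat⁻¹ = s·mol⁻¹.
Combining: kat⁻¹·kg = (s·mol⁻¹) · kg = kg·s·mol⁻¹.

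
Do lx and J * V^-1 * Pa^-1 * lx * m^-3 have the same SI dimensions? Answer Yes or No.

Left side:
  lx = lm/m² (illuminance = luminous flux per area),
      = m⁻²·cd.
Right side:
  J = N·m (work = force × distance),
      = kg·m²·s⁻².
  V = W/A (potential = power per current),
      = kg·m²·s⁻³·A⁻¹.
  So V⁻¹ = kg⁻¹·m⁻²·s³·A.
  Pa = N/m² (pressure = force per area),
      = kg·m⁻¹·s⁻².
  So Pa⁻¹ = kg⁻¹·m·s².
  lx = lm/m² (illuminance = luminous flux per area),
      = m⁻²·cd.
  Combining: J·V⁻¹·Pa⁻¹·lx·m⁻³ = (kg·m²·s⁻²) · (kg⁻¹·m⁻²·s³·A) · (kg⁻¹·m·s²) · (m⁻²·cd) · m⁻³ = kg⁻¹·m⁻⁴·s³·A·cd.
Left is m⁻²·cd; right is kg⁻¹·m⁻⁴·s³·A·cd — different.

No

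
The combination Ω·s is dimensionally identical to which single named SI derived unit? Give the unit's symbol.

Ω = V/A (resistance = voltage per current),
    = kg·m²·s⁻³·A⁻².
Combining: Ω·s = (kg·m²·s⁻³·A⁻²) · s = kg·m²·s⁻²·A⁻².
kg·m²·s⁻²·A⁻² is the base-SI form of the henry.

H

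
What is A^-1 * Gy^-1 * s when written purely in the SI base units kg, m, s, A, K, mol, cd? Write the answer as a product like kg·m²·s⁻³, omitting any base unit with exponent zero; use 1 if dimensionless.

m⁻²·s³·A⁻¹

Gy = J/kg (absorbed dose = energy per mass),
    = m²·s⁻².
So Gy⁻¹ = m⁻²·s².
Combining: A⁻¹·Gy⁻¹·s = A⁻¹ · (m⁻²·s²) · s = m⁻²·s³·A⁻¹.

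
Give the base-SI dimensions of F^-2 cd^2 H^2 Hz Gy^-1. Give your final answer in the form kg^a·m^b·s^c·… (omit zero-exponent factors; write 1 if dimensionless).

kg⁴·m⁶·s⁻¹¹·A⁻⁸·cd²

F = C/V (capacitance = charge per voltage),
    = A·s/(kg·m²·s⁻³·A⁻¹) (substituting C and V),
    = kg⁻¹·m⁻²·s⁴·A².
So F⁻² = kg²·m⁴·s⁻⁸·A⁻⁴.
H = Wb/A (inductance = flux per current),
    = kg·m²·s⁻²·A⁻².
So H² = kg²·m⁴·s⁻⁴·A⁻⁴.
Hz = 1/s = s⁻¹ (frequency is cycles per second).
Gy = J/kg (absorbed dose = energy per mass),
    = m²·s⁻².
So Gy⁻¹ = m⁻²·s².
Combining: F⁻²·cd²·H²·Hz·Gy⁻¹ = (kg²·m⁴·s⁻⁸·A⁻⁴) · cd² · (kg²·m⁴·s⁻⁴·A⁻⁴) · s⁻¹ · (m⁻²·s²) = kg⁴·m⁶·s⁻¹¹·A⁻⁸·cd².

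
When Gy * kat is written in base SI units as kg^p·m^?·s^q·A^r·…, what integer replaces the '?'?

Gy = m²·s⁻².
kat = s⁻¹·mol.
Combining: Gy·kat = (m²·s⁻²) · (s⁻¹·mol) = m²·s⁻³·mol.
The exponent of m is 2.

2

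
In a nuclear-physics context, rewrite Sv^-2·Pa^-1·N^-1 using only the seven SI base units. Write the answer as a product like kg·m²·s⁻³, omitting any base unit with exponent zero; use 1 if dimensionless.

Sv = J/kg (equivalent dose = energy per mass),
    = m²·s⁻².
So Sv⁻² = m⁻⁴·s⁴.
Pa = N/m² (pressure = force per area),
    = kg·m⁻¹·s⁻².
So Pa⁻¹ = kg⁻¹·m·s².
N = kg·m/s² = kg·m·s⁻² (force = mass × acceleration).
So N⁻¹ = kg⁻¹·m⁻¹·s².
Combining: Sv⁻²·Pa⁻¹·N⁻¹ = (m⁻⁴·s⁴) · (kg⁻¹·m·s²) · (kg⁻¹·m⁻¹·s²) = kg⁻²·m⁻⁴·s⁸.

kg⁻²·m⁻⁴·s⁸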